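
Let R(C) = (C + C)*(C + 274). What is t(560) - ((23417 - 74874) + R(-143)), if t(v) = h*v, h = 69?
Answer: 127563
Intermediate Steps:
R(C) = 2*C*(274 + C) (R(C) = (2*C)*(274 + C) = 2*C*(274 + C))
t(v) = 69*v
t(560) - ((23417 - 74874) + R(-143)) = 69*560 - ((23417 - 74874) + 2*(-143)*(274 - 143)) = 38640 - (-51457 + 2*(-143)*131) = 38640 - (-51457 - 37466) = 38640 - 1*(-88923) = 38640 + 88923 = 127563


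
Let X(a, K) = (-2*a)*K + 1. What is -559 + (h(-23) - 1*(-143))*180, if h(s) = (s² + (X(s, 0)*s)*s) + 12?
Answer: 217781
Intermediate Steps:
X(a, K) = 1 - 2*K*a (X(a, K) = -2*K*a + 1 = 1 - 2*K*a)
h(s) = 12 + 2*s² (h(s) = (s² + ((1 - 2*0*s)*s)*s) + 12 = (s² + ((1 + 0)*s)*s) + 12 = (s² + (1*s)*s) + 12 = (s² + s*s) + 12 = (s² + s²) + 12 = 2*s² + 12 = 12 + 2*s²)
-559 + (h(-23) - 1*(-143))*180 = -559 + ((12 + 2*(-23)²) - 1*(-143))*180 = -559 + ((12 + 2*529) + 143)*180 = -559 + ((12 + 1058) + 143)*180 = -559 + (1070 + 143)*180 = -559 + 1213*180 = -559 + 218340 = 217781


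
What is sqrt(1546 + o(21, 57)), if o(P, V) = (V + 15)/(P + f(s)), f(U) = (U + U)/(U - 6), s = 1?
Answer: sqrt(16438594)/103 ≈ 39.364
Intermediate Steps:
f(U) = 2*U/(-6 + U) (f(U) = (2*U)/(-6 + U) = 2*U/(-6 + U))
o(P, V) = (15 + V)/(-2/5 + P) (o(P, V) = (V + 15)/(P + 2*1/(-6 + 1)) = (15 + V)/(P + 2*1/(-5)) = (15 + V)/(P + 2*1*(-1/5)) = (15 + V)/(P - 2/5) = (15 + V)/(-2/5 + P))
sqrt(1546 + o(21, 57)) = sqrt(1546 + 5*(15 + 57)/(-2 + 5*21)) = sqrt(1546 + 5*72/(-2 + 105)) = sqrt(1546 + 5*72/103) = sqrt(1546 + 5*(1/103)*72) = sqrt(1546 + 360/103) = sqrt(159598/103) = sqrt(16438594)/103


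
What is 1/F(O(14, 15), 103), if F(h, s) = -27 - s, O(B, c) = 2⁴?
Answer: -1/130 ≈ -0.0076923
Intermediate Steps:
O(B, c) = 16
1/F(O(14, 15), 103) = 1/(-27 - 1*103) = 1/(-27 - 103) = 1/(-130) = -1/130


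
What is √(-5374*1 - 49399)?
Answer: I*√54773 ≈ 234.04*I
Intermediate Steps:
√(-5374*1 - 49399) = √(-5374 - 49399) = √(-54773) = I*√54773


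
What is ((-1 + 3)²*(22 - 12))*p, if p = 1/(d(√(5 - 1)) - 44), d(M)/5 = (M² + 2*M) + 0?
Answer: -10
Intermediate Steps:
d(M) = 5*M² + 10*M (d(M) = 5*((M² + 2*M) + 0) = 5*(M² + 2*M) = 5*M² + 10*M)
p = -¼ (p = 1/(5*√(5 - 1)*(2 + √(5 - 1)) - 44) = 1/(5*√4*(2 + √4) - 44) = 1/(5*2*(2 + 2) - 44) = 1/(5*2*4 - 44) = 1/(40 - 44) = 1/(-4) = -¼ ≈ -0.25000)
((-1 + 3)²*(22 - 12))*p = ((-1 + 3)²*(22 - 12))*(-¼) = (2²*10)*(-¼) = (4*10)*(-¼) = 40*(-¼) = -10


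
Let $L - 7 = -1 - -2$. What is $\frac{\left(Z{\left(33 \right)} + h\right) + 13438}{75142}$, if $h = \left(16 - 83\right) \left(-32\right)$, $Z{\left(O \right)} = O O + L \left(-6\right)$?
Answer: $\frac{16623}{75142} \approx 0.22122$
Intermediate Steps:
$L = 8$ ($L = 7 - -1 = 7 + \left(-1 + 2\right) = 7 + 1 = 8$)
$Z{\left(O \right)} = -48 + O^{2}$ ($Z{\left(O \right)} = O O + 8 \left(-6\right) = O^{2} - 48 = -48 + O^{2}$)
$h = 2144$ ($h = \left(-67\right) \left(-32\right) = 2144$)
$\frac{\left(Z{\left(33 \right)} + h\right) + 13438}{75142} = \frac{\left(\left(-48 + 33^{2}\right) + 2144\right) + 13438}{75142} = \left(\left(\left(-48 + 1089\right) + 2144\right) + 13438\right) \frac{1}{75142} = \left(\left(1041 + 2144\right) + 13438\right) \frac{1}{75142} = \left(3185 + 13438\right) \frac{1}{75142} = 16623 \cdot \frac{1}{75142} = \frac{16623}{75142}$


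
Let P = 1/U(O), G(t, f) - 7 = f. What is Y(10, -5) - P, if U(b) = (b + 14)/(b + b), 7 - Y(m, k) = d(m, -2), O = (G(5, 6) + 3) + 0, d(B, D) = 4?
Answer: 29/15 ≈ 1.9333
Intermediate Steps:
G(t, f) = 7 + f
O = 16 (O = ((7 + 6) + 3) + 0 = (13 + 3) + 0 = 16 + 0 = 16)
Y(m, k) = 3 (Y(m, k) = 7 - 1*4 = 7 - 4 = 3)
U(b) = (14 + b)/(2*b) (U(b) = (14 + b)/((2*b)) = (14 + b)*(1/(2*b)) = (14 + b)/(2*b))
P = 16/15 (P = 1/((½)*(14 + 16)/16) = 1/((½)*(1/16)*30) = 1/(15/16) = 16/15 ≈ 1.0667)
Y(10, -5) - P = 3 - 1*16/15 = 3 - 16/15 = 29/15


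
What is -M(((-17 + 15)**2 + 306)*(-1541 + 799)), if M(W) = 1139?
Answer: -1139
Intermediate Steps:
-M(((-17 + 15)**2 + 306)*(-1541 + 799)) = -1*1139 = -1139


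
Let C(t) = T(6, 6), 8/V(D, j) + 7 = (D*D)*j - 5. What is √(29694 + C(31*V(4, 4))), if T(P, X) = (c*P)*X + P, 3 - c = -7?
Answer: 6*√835 ≈ 173.38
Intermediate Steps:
c = 10 (c = 3 - 1*(-7) = 3 + 7 = 10)
V(D, j) = 8/(-12 + j*D²) (V(D, j) = 8/(-7 + ((D*D)*j - 5)) = 8/(-7 + (D²*j - 5)) = 8/(-7 + (j*D² - 5)) = 8/(-7 + (-5 + j*D²)) = 8/(-12 + j*D²))
T(P, X) = P + 10*P*X (T(P, X) = (10*P)*X + P = 10*P*X + P = P + 10*P*X)
C(t) = 366 (C(t) = 6*(1 + 10*6) = 6*(1 + 60) = 6*61 = 366)
√(29694 + C(31*V(4, 4))) = √(29694 + 366) = √30060 = 6*√835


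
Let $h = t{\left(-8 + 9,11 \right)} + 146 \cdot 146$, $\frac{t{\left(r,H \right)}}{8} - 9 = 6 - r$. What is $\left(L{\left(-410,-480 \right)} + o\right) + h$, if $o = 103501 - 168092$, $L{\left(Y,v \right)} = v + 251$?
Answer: $-43392$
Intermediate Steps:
$L{\left(Y,v \right)} = 251 + v$
$o = -64591$
$t{\left(r,H \right)} = 120 - 8 r$ ($t{\left(r,H \right)} = 72 + 8 \left(6 - r\right) = 72 - \left(-48 + 8 r\right) = 120 - 8 r$)
$h = 21428$ ($h = \left(120 - 8 \left(-8 + 9\right)\right) + 146 \cdot 146 = \left(120 - 8\right) + 21316 = 112 + 21316 = 21428$)
$\left(L{\left(-410,-480 \right)} + o\right) + h = \left(\left(251 - 480\right) - 64591\right) + 21428 = \left(-229 - 64591\right) + 21428 = -64820 + 21428 = -43392$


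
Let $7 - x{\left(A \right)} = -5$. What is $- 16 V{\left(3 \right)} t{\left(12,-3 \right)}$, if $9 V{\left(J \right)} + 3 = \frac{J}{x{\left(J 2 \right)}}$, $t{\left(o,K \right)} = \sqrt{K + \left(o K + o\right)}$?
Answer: $\frac{44 i \sqrt{3}}{3} \approx 25.403 i$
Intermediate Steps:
$x{\left(A \right)} = 12$ ($x{\left(A \right)} = 7 - -5 = 7 + 5 = 12$)
$t{\left(o,K \right)} = \sqrt{K + o + K o}$ ($t{\left(o,K \right)} = \sqrt{K + \left(K o + o\right)} = \sqrt{K + \left(o + K o\right)} = \sqrt{K + o + K o}$)
$V{\left(J \right)} = - \frac{1}{3} + \frac{J}{108}$ ($V{\left(J \right)} = - \frac{1}{3} + \frac{J \frac{1}{12}}{9} = - \frac{1}{3} + \frac{\frac{1}{12} J}{9} = - \frac{1}{3} + \frac{J}{108}$)
$- 16 V{\left(3 \right)} t{\left(12,-3 \right)} = - 16 \left(- \frac{1}{3} + \frac{1}{108} \cdot 3\right) \sqrt{-3 + 12 - 36} = - 16 \left(- \frac{1}{3} + \frac{1}{36}\right) \sqrt{-3 + 12 - 36} = - 16 \left(- \frac{11 \sqrt{-27}}{36}\right) = - 16 \left(- \frac{11 \cdot 3 i \sqrt{3}}{36}\right) = - 16 \left(- \frac{11 i \sqrt{3}}{12}\right) = \frac{44 i \sqrt{3}}{3}$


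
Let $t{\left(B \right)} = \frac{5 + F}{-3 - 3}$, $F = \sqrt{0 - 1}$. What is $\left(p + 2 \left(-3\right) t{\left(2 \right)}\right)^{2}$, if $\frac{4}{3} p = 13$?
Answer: $\frac{3465}{16} + \frac{59 i}{2} \approx 216.56 + 29.5 i$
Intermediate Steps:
$p = \frac{39}{4}$ ($p = \frac{3}{4} \cdot 13 = \frac{39}{4} \approx 9.75$)
$F = i$ ($F = \sqrt{-1} = i \approx 1.0 i$)
$t{\left(B \right)} = - \frac{5}{6} - \frac{i}{6}$ ($t{\left(B \right)} = \frac{5 + i}{-3 - 3} = \frac{5 + i}{-6} = \left(5 + i\right) \left(- \frac{1}{6}\right) = - \frac{5}{6} - \frac{i}{6}$)
$\left(p + 2 \left(-3\right) t{\left(2 \right)}\right)^{2} = \left(\frac{39}{4} + 2 \left(-3\right) \left(- \frac{5}{6} - \frac{i}{6}\right)\right)^{2} = \left(\frac{39}{4} - 6 \left(- \frac{5}{6} - \frac{i}{6}\right)\right)^{2} = \left(\frac{39}{4} + \left(5 + i\right)\right)^{2} = \left(\frac{59}{4} + i\right)^{2}$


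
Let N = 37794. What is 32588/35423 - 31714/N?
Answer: 54112925/669388431 ≈ 0.080839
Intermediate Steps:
32588/35423 - 31714/N = 32588/35423 - 31714/37794 = 32588*(1/35423) - 31714*1/37794 = 32588/35423 - 15857/18897 = 54112925/669388431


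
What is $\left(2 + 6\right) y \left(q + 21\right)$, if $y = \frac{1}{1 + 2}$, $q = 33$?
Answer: $144$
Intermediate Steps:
$y = \frac{1}{3} \approx 0.33333$
$\left(2 + 6\right) y \left(q + 21\right) = \left(2 + 6\right) \frac{1}{3} \left(33 + 21\right) = 8 \cdot \frac{1}{3} \cdot 54 = \frac{8}{3} \cdot 54 = 144$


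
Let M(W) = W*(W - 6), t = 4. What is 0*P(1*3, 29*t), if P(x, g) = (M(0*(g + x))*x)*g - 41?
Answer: 0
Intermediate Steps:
M(W) = W*(-6 + W)
P(x, g) = -41 (P(x, g) = (((0*(g + x))*(-6 + 0*(g + x)))*x)*g - 41 = ((0*(-6 + 0))*x)*g - 41 = ((0*(-6))*x)*g - 41 = (0*x)*g - 41 = 0*g - 41 = 0 - 41 = -41)
0*P(1*3, 29*t) = 0*(-41) = 0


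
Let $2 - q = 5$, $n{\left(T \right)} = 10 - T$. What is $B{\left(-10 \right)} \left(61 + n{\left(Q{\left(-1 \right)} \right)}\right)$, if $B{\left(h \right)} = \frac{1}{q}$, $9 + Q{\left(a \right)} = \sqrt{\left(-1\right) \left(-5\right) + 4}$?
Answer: $- \frac{77}{3} \approx -25.667$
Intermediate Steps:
$Q{\left(a \right)} = -6$ ($Q{\left(a \right)} = -9 + \sqrt{\left(-1\right) \left(-5\right) + 4} = -9 + \sqrt{5 + 4} = -9 + \sqrt{9} = -9 + 3 = -6$)
$q = -3$ ($q = 2 - 5 = -3$)
$B{\left(h \right)} = - \frac{1}{3}$ ($B{\left(h \right)} = \frac{1}{-3} = - \frac{1}{3}$)
$B{\left(-10 \right)} \left(61 + n{\left(Q{\left(-1 \right)} \right)}\right) = - \frac{61 + \left(10 - -6\right)}{3} = - \frac{61 + \left(10 + 6\right)}{3} = - \frac{61 + 16}{3} = \left(- \frac{1}{3}\right) 77 = - \frac{77}{3}$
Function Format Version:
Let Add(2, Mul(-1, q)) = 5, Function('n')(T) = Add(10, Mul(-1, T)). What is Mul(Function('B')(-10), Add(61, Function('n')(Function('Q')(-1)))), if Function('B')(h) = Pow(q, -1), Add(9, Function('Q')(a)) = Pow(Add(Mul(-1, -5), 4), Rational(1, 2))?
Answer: Rational(-77, 3) ≈ -25.667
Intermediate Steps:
Function('Q')(a) = -6 (Function('Q')(a) = Add(-9, Pow(Add(Mul(-1, -5), 4), Rational(1, 2))) = Add(-9, Pow(Add(5, 4), Rational(1, 2))) = Add(-9, Pow(9, Rational(1, 2))) = Add(-9, 3) = -6)
q = -3 (q = Add(2, Mul(-1, 5)) = Add(2, -5) = -3)
Function('B')(h) = Rational(-1, 3) (Function('B')(h) = Pow(-3, -1) = Rational(-1, 3))
Mul(Function('B')(-10), Add(61, Function('n')(Function('Q')(-1)))) = Mul(Rational(-1, 3), Add(61, Add(10, Mul(-1, -6)))) = Mul(Rational(-1, 3), Add(61, Add(10, 6))) = Mul(Rational(-1, 3), Add(61, 16)) = Mul(Rational(-1, 3), 77) = Rational(-77, 3)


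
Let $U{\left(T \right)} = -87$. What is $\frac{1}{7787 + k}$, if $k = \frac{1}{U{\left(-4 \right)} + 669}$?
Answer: $\frac{582}{4532035} \approx 0.00012842$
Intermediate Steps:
$k = \frac{1}{582}$ ($k = \frac{1}{-87 + 669} = \frac{1}{582} \approx 0.0017182$)
$\frac{1}{7787 + k} = \frac{1}{7787 + \frac{1}{582}} = \frac{1}{\frac{4532035}{582}} = \frac{582}{4532035}$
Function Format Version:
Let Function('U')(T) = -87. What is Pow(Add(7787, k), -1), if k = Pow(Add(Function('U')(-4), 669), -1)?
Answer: Rational(582, 4532035) ≈ 0.00012842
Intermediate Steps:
k = Rational(1, 582) (k = Pow(Add(-87, 669), -1) = Pow(582, -1) = Rational(1, 582) ≈ 0.0017182)
Pow(Add(7787, k), -1) = Pow(Add(7787, Rational(1, 582)), -1) = Pow(Rational(4532035, 582), -1) = Rational(582, 4532035)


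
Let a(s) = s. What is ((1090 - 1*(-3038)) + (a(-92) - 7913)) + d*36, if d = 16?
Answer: -3301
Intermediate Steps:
((1090 - 1*(-3038)) + (a(-92) - 7913)) + d*36 = ((1090 - 1*(-3038)) + (-92 - 7913)) + 16*36 = ((1090 + 3038) - 8005) + 576 = (4128 - 8005) + 576 = -3877 + 576 = -3301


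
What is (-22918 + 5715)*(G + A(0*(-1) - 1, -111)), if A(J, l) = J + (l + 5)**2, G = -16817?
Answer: 96027146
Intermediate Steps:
A(J, l) = J + (5 + l)**2
(-22918 + 5715)*(G + A(0*(-1) - 1, -111)) = (-22918 + 5715)*(-16817 + ((0*(-1) - 1) + (5 - 111)**2)) = -17203*(-16817 + ((0 - 1) + (-106)**2)) = -17203*(-16817 + (-1 + 11236)) = -17203*(-16817 + 11235) = -17203*(-5582) = 96027146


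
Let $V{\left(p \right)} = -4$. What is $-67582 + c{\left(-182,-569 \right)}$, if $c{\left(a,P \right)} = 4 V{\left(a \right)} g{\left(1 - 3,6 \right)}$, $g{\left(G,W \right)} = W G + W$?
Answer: $-67486$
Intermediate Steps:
$g{\left(G,W \right)} = W + G W$ ($g{\left(G,W \right)} = G W + W = W + G W$)
$c{\left(a,P \right)} = 96$ ($c{\left(a,P \right)} = 4 \left(-4\right) 6 \left(1 + \left(1 - 3\right)\right) = - 16 \cdot 6 \left(1 - 2\right) = - 16 \cdot 6 \left(-1\right) = \left(-16\right) \left(-6\right) = 96$)
$-67582 + c{\left(-182,-569 \right)} = -67582 + 96 = -67486$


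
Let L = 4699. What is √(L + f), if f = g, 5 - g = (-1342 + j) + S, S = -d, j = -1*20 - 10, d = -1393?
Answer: √4683 ≈ 68.432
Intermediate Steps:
j = -30 (j = -20 - 10 = -30)
S = 1393 (S = -1*(-1393) = 1393)
g = -16 (g = 5 - ((-1342 - 30) + 1393) = 5 - (-1372 + 1393) = 5 - 1*21 = 5 - 21 = -16)
f = -16
√(L + f) = √(4699 - 16) = √4683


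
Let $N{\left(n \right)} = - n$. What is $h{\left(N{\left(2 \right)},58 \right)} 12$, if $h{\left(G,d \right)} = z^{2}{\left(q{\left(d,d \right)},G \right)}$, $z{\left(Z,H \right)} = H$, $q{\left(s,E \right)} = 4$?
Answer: $48$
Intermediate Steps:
$h{\left(G,d \right)} = G^{2}$
$h{\left(N{\left(2 \right)},58 \right)} 12 = \left(\left(-1\right) 2\right)^{2} \cdot 12 = \left(-2\right)^{2} \cdot 12 = 4 \cdot 12 = 48$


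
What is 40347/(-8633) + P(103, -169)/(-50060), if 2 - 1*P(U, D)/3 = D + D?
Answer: -101428824/21608399 ≈ -4.6940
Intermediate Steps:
P(U, D) = 6 - 6*D (P(U, D) = 6 - 3*(D + D) = 6 - 6*D)
40347/(-8633) + P(103, -169)/(-50060) = 40347/(-8633) + (6 - 6*(-169))/(-50060) = 40347*(-1/8633) + (6 + 1014)*(-1/50060) = -40347/8633 + 1020*(-1/50060) = -40347/8633 - 51/2503 = -101428824/21608399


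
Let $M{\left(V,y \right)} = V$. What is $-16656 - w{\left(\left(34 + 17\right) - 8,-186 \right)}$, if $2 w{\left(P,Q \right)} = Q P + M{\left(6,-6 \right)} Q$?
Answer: $-12099$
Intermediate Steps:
$w{\left(P,Q \right)} = 3 Q + \frac{P Q}{2}$ ($w{\left(P,Q \right)} = \frac{Q P + 6 Q}{2} = \frac{P Q + 6 Q}{2} = \frac{6 Q + P Q}{2} = 3 Q + \frac{P Q}{2}$)
$-16656 - w{\left(\left(34 + 17\right) - 8,-186 \right)} = -16656 - \frac{1}{2} \left(-186\right) \left(6 + \left(\left(34 + 17\right) - 8\right)\right) = -16656 - \frac{1}{2} \left(-186\right) \left(6 + \left(51 - 8\right)\right) = -16656 - \frac{1}{2} \left(-186\right) \left(6 + 43\right) = -16656 - \frac{1}{2} \left(-186\right) 49 = -16656 - -4557 = -16656 + 4557 = -12099$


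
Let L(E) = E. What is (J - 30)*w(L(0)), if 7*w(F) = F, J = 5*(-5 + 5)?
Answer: 0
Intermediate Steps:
J = 0 (J = 5*0 = 0)
w(F) = F/7
(J - 30)*w(L(0)) = (0 - 30)*((1/7)*0) = -30*0 = 0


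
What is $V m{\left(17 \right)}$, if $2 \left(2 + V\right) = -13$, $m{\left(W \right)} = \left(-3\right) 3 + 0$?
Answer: $\frac{153}{2} \approx 76.5$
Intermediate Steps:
$m{\left(W \right)} = -9$ ($m{\left(W \right)} = -9 + 0 = -9$)
$V = - \frac{17}{2}$ ($V = -2 + \frac{1}{2} \left(-13\right) = -2 - \frac{13}{2} = - \frac{17}{2} \approx -8.5$)
$V m{\left(17 \right)} = \left(- \frac{17}{2}\right) \left(-9\right) = \frac{153}{2}$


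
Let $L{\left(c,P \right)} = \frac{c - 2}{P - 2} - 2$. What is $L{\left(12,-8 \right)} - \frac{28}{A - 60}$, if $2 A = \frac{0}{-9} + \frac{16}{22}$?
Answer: $- \frac{415}{164} \approx -2.5305$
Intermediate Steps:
$A = \frac{4}{11}$ ($A = \frac{\frac{0}{-9} + \frac{16}{22}}{2} = \frac{0 \left(- \frac{1}{9}\right) + 16 \cdot \frac{1}{22}}{2} = \frac{0 + \frac{8}{11}}{2} = \frac{1}{2} \cdot \frac{8}{11} = \frac{4}{11} \approx 0.36364$)
$L{\left(c,P \right)} = -2 + \frac{-2 + c}{-2 + P}$ ($L{\left(c,P \right)} = \frac{-2 + c}{-2 + P} - 2 = -2 + \frac{-2 + c}{-2 + P}$)
$L{\left(12,-8 \right)} - \frac{28}{A - 60} = \frac{2 + 12 - -16}{-2 - 8} - \frac{28}{\frac{4}{11} - 60} = \frac{2 + 12 + 16}{-10} - \frac{28}{- \frac{656}{11}} = \left(- \frac{1}{10}\right) 30 - - \frac{77}{164} = -3 + \frac{77}{164} = - \frac{415}{164}$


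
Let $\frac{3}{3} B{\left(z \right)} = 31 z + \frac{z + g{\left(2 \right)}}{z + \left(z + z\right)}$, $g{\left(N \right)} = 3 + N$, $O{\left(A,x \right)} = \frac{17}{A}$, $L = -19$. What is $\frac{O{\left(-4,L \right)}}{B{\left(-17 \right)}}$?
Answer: $\frac{289}{35820} \approx 0.0080681$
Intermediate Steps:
$B{\left(z \right)} = 31 z + \frac{5 + z}{3 z}$ ($B{\left(z \right)} = 31 z + \frac{z + \left(3 + 2\right)}{z + \left(z + z\right)} = 31 z + \frac{z + 5}{z + 2 z} = 31 z + \frac{5 + z}{3 z}$)
$\frac{O{\left(-4,L \right)}}{B{\left(-17 \right)}} = \frac{17 \frac{1}{-4}}{\frac{1}{3} \frac{1}{-17} \left(5 - 17 \left(1 + 93 \left(-17\right)\right)\right)} = \frac{17 \left(- \frac{1}{4}\right)}{\frac{1}{3} \left(- \frac{1}{17}\right) \left(5 - 17 \left(1 - 1581\right)\right)} = - \frac{17}{4 \cdot \frac{1}{3} \left(- \frac{1}{17}\right) \left(5 - -26860\right)} = - \frac{17}{4 \cdot \frac{1}{3} \left(- \frac{1}{17}\right) \left(5 + 26860\right)} = - \frac{17}{4 \cdot \frac{1}{3} \left(- \frac{1}{17}\right) 26865} = - \frac{17}{4 \left(- \frac{8955}{17}\right)} = \left(- \frac{17}{4}\right) \left(- \frac{17}{8955}\right) = \frac{289}{35820}$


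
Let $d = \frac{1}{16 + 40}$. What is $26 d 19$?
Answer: $\frac{247}{28} \approx 8.8214$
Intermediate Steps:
$d = \frac{1}{56} \approx 0.017857$
$26 d 19 = 26 \cdot \frac{1}{56} \cdot 19 = \frac{13}{28} \cdot 19 = \frac{247}{28}$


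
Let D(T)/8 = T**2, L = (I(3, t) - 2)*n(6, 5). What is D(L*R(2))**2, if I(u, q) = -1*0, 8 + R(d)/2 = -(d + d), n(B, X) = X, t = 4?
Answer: 212336640000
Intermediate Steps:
R(d) = -16 - 4*d (R(d) = -16 + 2*(-(d + d)) = -16 + 2*(-2*d) = -16 - 4*d)
I(u, q) = 0
L = -10 (L = (0 - 2)*5 = -2*5 = -10)
D(T) = 8*T**2
D(L*R(2))**2 = (8*(-10*(-16 - 4*2))**2)**2 = (8*(-10*(-16 - 8))**2)**2 = (8*(-10*(-24))**2)**2 = (8*240**2)**2 = (8*57600)**2 = 460800**2 = 212336640000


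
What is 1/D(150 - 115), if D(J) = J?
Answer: 1/35 ≈ 0.028571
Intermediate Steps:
1/D(150 - 115) = 1/(150 - 115) = 1/35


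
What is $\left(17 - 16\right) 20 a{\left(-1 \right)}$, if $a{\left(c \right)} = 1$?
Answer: $20$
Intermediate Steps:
$\left(17 - 16\right) 20 a{\left(-1 \right)} = \left(17 - 16\right) 20 \cdot 1 = 1 \cdot 20 \cdot 1 = 20 \cdot 1 = 20$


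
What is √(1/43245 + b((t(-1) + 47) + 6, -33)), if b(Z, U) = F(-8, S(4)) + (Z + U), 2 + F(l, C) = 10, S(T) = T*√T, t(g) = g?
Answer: 16*√22805/465 ≈ 5.1962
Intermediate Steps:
S(T) = T^(3/2)
F(l, C) = 8 (F(l, C) = -2 + 10 = 8)
b(Z, U) = 8 + U + Z (b(Z, U) = 8 + (Z + U) = 8 + (U + Z) = 8 + U + Z)
√(1/43245 + b((t(-1) + 47) + 6, -33)) = √(1/43245 + (8 - 33 + ((-1 + 47) + 6))) = √(1/43245 + (8 - 33 + (46 + 6))) = √(1/43245 + (8 - 33 + 52)) = √(1/43245 + 27) = √(1167616/43245) = 16*√22805/465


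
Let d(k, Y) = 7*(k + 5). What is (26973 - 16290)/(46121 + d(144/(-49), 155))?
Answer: 74781/322948 ≈ 0.23156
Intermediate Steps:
d(k, Y) = 35 + 7*k (d(k, Y) = 7*(5 + k) = 35 + 7*k)
(26973 - 16290)/(46121 + d(144/(-49), 155)) = (26973 - 16290)/(46121 + (35 + 7*(144/(-49)))) = 10683/(46121 + (35 + 7*(144*(-1/49)))) = 10683/(46121 + (35 + 7*(-144/49))) = 10683/(46121 + (35 - 144/7)) = 10683/(46121 + 101/7) = 10683/(322948/7) = 10683*(7/322948) = 74781/322948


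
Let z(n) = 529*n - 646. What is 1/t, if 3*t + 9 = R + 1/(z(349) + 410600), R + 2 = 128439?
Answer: 594575/25453359367 ≈ 2.3359e-5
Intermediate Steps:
R = 128437 (R = -2 + 128439 = 128437)
z(n) = -646 + 529*n
t = 25453359367/594575 (t = -3 + (128437 + 1/((-646 + 529*349) + 410600))/3 = -3 + (128437 + 1/((-646 + 184621) + 410600))/3 = -3 + (128437 + 1/(183975 + 410600))/3 = -3 + (128437 + 1/594575)/3 = -3 + (⅓)*(76365429276/594575) = -3 + 25455143092/594575 = 25453359367/594575 ≈ 42809.)
1/t = 1/(25453359367/594575) = 594575/25453359367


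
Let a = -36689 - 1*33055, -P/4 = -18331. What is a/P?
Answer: -17436/18331 ≈ -0.95118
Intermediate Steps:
P = 73324 (P = -4*(-18331) = 73324)
a = -69744 (a = -36689 - 33055 = -69744)
a/P = -69744/73324 = -69744*1/73324 = -17436/18331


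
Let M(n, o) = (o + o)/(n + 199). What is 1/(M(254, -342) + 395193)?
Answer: 151/59673915 ≈ 2.5304e-6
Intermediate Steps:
M(n, o) = 2*o/(199 + n) (M(n, o) = (2*o)/(199 + n) = 2*o/(199 + n))
1/(M(254, -342) + 395193) = 1/(2*(-342)/(199 + 254) + 395193) = 1/(2*(-342)/453 + 395193) = 1/(2*(-342)*(1/453) + 395193) = 1/(-228/151 + 395193) = 1/(59673915/151) = 151/59673915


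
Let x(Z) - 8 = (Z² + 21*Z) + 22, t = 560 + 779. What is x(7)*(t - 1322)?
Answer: 3842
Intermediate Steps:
t = 1339
x(Z) = 30 + Z² + 21*Z (x(Z) = 8 + ((Z² + 21*Z) + 22) = 8 + (22 + Z² + 21*Z) = 30 + Z² + 21*Z)
x(7)*(t - 1322) = (30 + 7² + 21*7)*(1339 - 1322) = (30 + 49 + 147)*17 = 226*17 = 3842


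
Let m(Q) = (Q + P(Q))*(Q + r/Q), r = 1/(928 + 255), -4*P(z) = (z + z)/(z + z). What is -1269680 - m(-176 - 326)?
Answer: -516429097731/339352 ≈ -1.5218e+6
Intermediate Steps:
P(z) = -1/4 (P(z) = -(z + z)/(4*(z + z)) = -2*z/(4*(2*z)) = -2*z*1/(2*z)/4 = -1/4*1 = -1/4)
r = 1/1183 ≈ 0.00084531
m(Q) = (-1/4 + Q)*(Q + 1/(1183*Q)) (m(Q) = (Q - 1/4)*(Q + 1/(1183*Q)) = (-1/4 + Q)*(Q + 1/(1183*Q)))
-1269680 - m(-176 - 326) = -1269680 - (1/1183 + (-176 - 326)**2 - (-176 - 326)/4 - 1/(4732*(-176 - 326))) = -1269680 - (1/1183 + (-502)**2 - 1/4*(-502) - 1/4732/(-502)) = -1269680 - (1/1183 + 252004 + 251/2 - 1/4732*(-1/502)) = -1269680 - (1/1183 + 252004 + 251/2 + 1/2375464) = -1269680 - 1*85560650371/339352 = -1269680 - 85560650371/339352 = -516429097731/339352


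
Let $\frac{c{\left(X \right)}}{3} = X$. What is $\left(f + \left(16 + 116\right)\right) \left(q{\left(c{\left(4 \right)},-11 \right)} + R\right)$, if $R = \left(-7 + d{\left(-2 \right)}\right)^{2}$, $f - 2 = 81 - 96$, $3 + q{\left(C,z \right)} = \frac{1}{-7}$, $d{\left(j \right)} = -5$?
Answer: $16762$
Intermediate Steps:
$c{\left(X \right)} = 3 X$
$q{\left(C,z \right)} = - \frac{22}{7}$ ($q{\left(C,z \right)} = -3 + \frac{1}{-7} = -3 - \frac{1}{7} = - \frac{22}{7}$)
$f = -13$ ($f = 2 + \left(81 - 96\right) = 2 - 15 = -13$)
$R = 144$ ($R = \left(-7 - 5\right)^{2} = \left(-12\right)^{2} = 144$)
$\left(f + \left(16 + 116\right)\right) \left(q{\left(c{\left(4 \right)},-11 \right)} + R\right) = \left(-13 + \left(16 + 116\right)\right) \left(- \frac{22}{7} + 144\right) = \left(-13 + 132\right) \frac{986}{7} = 119 \cdot \frac{986}{7} = 16762$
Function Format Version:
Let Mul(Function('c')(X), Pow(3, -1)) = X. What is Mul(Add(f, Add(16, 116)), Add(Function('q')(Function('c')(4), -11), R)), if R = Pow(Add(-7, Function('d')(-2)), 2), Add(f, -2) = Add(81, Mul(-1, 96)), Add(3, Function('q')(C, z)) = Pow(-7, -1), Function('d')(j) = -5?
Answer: 16762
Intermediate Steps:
Function('c')(X) = Mul(3, X)
Function('q')(C, z) = Rational(-22, 7) (Function('q')(C, z) = Add(-3, Pow(-7, -1)) = Add(-3, Rational(-1, 7)) = Rational(-22, 7))
f = -13 (f = Add(2, Add(81, Mul(-1, 96))) = Add(2, Add(81, -96)) = Add(2, -15) = -13)
R = 144 (R = Pow(Add(-7, -5), 2) = Pow(-12, 2) = 144)
Mul(Add(f, Add(16, 116)), Add(Function('q')(Function('c')(4), -11), R)) = Mul(Add(-13, Add(16, 116)), Add(Rational(-22, 7), 144)) = Mul(Add(-13, 132), Rational(986, 7)) = Mul(119, Rational(986, 7)) = 16762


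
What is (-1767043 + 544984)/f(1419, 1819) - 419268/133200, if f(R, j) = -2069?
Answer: 13492566109/22965900 ≈ 587.50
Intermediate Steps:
(-1767043 + 544984)/f(1419, 1819) - 419268/133200 = (-1767043 + 544984)/(-2069) - 419268/133200 = -1222059*(-1/2069) - 419268*1/133200 = 1222059/2069 - 34939/11100 = 13492566109/22965900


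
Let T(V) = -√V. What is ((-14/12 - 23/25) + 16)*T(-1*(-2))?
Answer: -2087*√2/150 ≈ -19.676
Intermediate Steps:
((-14/12 - 23/25) + 16)*T(-1*(-2)) = ((-14/12 - 23/25) + 16)*(-√(-1*(-2))) = ((-14*1/12 - 23*1/25) + 16)*(-√2) = ((-7/6 - 23/25) + 16)*(-√2) = (-313/150 + 16)*(-√2) = 2087*(-√2)/150 = -2087*√2/150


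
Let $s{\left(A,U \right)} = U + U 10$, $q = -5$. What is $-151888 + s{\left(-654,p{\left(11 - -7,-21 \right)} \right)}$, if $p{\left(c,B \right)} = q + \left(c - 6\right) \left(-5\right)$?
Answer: $-152603$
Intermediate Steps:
$p{\left(c,B \right)} = 25 - 5 c$ ($p{\left(c,B \right)} = -5 + \left(c - 6\right) \left(-5\right) = -5 + \left(-6 + c\right) \left(-5\right) = -5 - \left(-30 + 5 c\right) = 25 - 5 c$)
$s{\left(A,U \right)} = 11 U$ ($s{\left(A,U \right)} = U + 10 U = 11 U$)
$-151888 + s{\left(-654,p{\left(11 - -7,-21 \right)} \right)} = -151888 + 11 \left(25 - 5 \left(11 - -7\right)\right) = -151888 + 11 \left(25 - 5 \left(11 + 7\right)\right) = -151888 + 11 \left(25 - 90\right) = -151888 + 11 \left(-65\right) = -151888 - 715 = -152603$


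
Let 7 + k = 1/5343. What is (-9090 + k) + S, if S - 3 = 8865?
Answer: -1223546/5343 ≈ -229.00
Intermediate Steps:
S = 8868 (S = 3 + 8865 = 8868)
k = -37400/5343 (k = -7 + 1/5343 = -37400/5343 ≈ -6.9998)
(-9090 + k) + S = (-9090 - 37400/5343) + 8868 = -48605270/5343 + 8868 = -1223546/5343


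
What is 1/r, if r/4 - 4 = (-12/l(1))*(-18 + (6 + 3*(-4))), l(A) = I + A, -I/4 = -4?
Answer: 17/1424 ≈ 0.011938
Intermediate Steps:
I = 16 (I = -4*(-4) = 16)
l(A) = 16 + A
r = 1424/17 (r = 16 + 4*((-12/(16 + 1))*(-18 + (6 + 3*(-4)))) = 16 + 4*((-12/17)*(-18 + (6 - 12))) = 16 + 4*((-12*1/17)*(-18 - 6)) = 16 + 4*(-12/17*(-24)) = 16 + 4*(288/17) = 16 + 1152/17 = 1424/17 ≈ 83.765)
1/r = 1/(1424/17) = 17/1424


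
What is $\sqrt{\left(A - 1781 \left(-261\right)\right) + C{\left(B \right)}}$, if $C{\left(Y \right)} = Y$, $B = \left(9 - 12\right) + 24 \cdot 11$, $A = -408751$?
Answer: $\sqrt{56351} \approx 237.38$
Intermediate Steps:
$B = 261$ ($B = \left(9 - 12\right) + 264 = -3 + 264 = 261$)
$\sqrt{\left(A - 1781 \left(-261\right)\right) + C{\left(B \right)}} = \sqrt{\left(-408751 - 1781 \left(-261\right)\right) + 261} = \sqrt{\left(-408751 - -464841\right) + 261} = \sqrt{\left(-408751 + 464841\right) + 261} = \sqrt{56090 + 261} = \sqrt{56351}$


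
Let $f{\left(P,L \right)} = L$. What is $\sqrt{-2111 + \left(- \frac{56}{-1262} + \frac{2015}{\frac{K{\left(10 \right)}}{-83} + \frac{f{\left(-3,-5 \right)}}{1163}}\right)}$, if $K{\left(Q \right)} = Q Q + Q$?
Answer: $\frac{i \sqrt{951389019565324466}}{16197139} \approx 60.22 i$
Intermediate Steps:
$K{\left(Q \right)} = Q + Q^{2}$ ($K{\left(Q \right)} = Q^{2} + Q = Q + Q^{2}$)
$\sqrt{-2111 + \left(- \frac{56}{-1262} + \frac{2015}{\frac{K{\left(10 \right)}}{-83} + \frac{f{\left(-3,-5 \right)}}{1163}}\right)} = \sqrt{-2111 + \left(- \frac{56}{-1262} + \frac{2015}{\frac{10 \left(1 + 10\right)}{-83} - \frac{5}{1163}}\right)} = \sqrt{-2111 + \left(\left(-56\right) \left(- \frac{1}{1262}\right) + \frac{2015}{10 \cdot 11 \left(- \frac{1}{83}\right) - \frac{5}{1163}}\right)} = \sqrt{-2111 + \left(\frac{28}{631} + \frac{2015}{110 \left(- \frac{1}{83}\right) - \frac{5}{1163}}\right)} = \sqrt{-2111 + \left(\frac{28}{631} + \frac{2015}{- \frac{110}{83} - \frac{5}{1163}}\right)} = \sqrt{-2111 + \left(\frac{28}{631} + \frac{2015}{- \frac{128345}{96529}}\right)} = \sqrt{-2111 + \left(\frac{28}{631} + 2015 \left(- \frac{96529}{128345}\right)\right)} = \sqrt{-2111 + \left(\frac{28}{631} - \frac{38901187}{25669}\right)} = \sqrt{-2111 - \frac{24545930265}{16197139}} = \sqrt{- \frac{58738090694}{16197139}} = \frac{i \sqrt{951389019565324466}}{16197139}$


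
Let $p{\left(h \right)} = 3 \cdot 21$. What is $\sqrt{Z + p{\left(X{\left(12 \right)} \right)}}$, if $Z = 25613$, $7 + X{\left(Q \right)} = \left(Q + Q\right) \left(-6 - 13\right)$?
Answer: $14 \sqrt{131} \approx 160.24$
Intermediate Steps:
$X{\left(Q \right)} = -7 - 38 Q$ ($X{\left(Q \right)} = -7 + \left(Q + Q\right) \left(-6 - 13\right) = -7 + 2 Q \left(-19\right) = -7 - 38 Q$)
$p{\left(h \right)} = 63$
$\sqrt{Z + p{\left(X{\left(12 \right)} \right)}} = \sqrt{25613 + 63} = \sqrt{25676} = 14 \sqrt{131}$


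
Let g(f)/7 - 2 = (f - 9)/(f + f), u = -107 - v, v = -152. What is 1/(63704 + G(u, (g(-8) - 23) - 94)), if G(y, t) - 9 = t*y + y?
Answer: 16/951323 ≈ 1.6819e-5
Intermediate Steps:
u = 45 (u = -107 - 1*(-152) = -107 + 152 = 45)
g(f) = 14 + 7*(-9 + f)/(2*f) (g(f) = 14 + 7*((f - 9)/(f + f)) = 14 + 7*((-9 + f)/((2*f))) = 14 + 7*((-9 + f)*(1/(2*f))) = 14 + 7*((-9 + f)/(2*f)) = 14 + 7*(-9 + f)/(2*f))
G(y, t) = 9 + y + t*y (G(y, t) = 9 + (t*y + y) = 9 + (y + t*y) = 9 + y + t*y)
1/(63704 + G(u, (g(-8) - 23) - 94)) = 1/(63704 + (9 + 45 + (((7/2)*(-9 + 5*(-8))/(-8) - 23) - 94)*45)) = 1/(63704 + (9 + 45 + (((7/2)*(-⅛)*(-9 - 40) - 23) - 94)*45)) = 1/(63704 + (9 + 45 + (((7/2)*(-⅛)*(-49) - 23) - 94)*45)) = 1/(63704 + (9 + 45 + ((343/16 - 23) - 94)*45)) = 1/(63704 + (9 + 45 + (-25/16 - 94)*45)) = 1/(63704 + (9 + 45 - 1529/16*45)) = 1/(63704 + (9 + 45 - 68805/16)) = 1/(63704 - 67941/16) = 1/(951323/16) = 16/951323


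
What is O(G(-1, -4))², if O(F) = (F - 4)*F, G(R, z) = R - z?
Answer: 9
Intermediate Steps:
O(F) = F*(-4 + F) (O(F) = (-4 + F)*F = F*(-4 + F))
O(G(-1, -4))² = ((-1 - 1*(-4))*(-4 + (-1 - 1*(-4))))² = ((-1 + 4)*(-4 + (-1 + 4)))² = (3*(-4 + 3))² = (3*(-1))² = (-3)² = 9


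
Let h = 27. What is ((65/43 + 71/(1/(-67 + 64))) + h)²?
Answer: 62932489/1849 ≈ 34036.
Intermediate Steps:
((65/43 + 71/(1/(-67 + 64))) + h)² = ((65/43 + 71/(1/(-67 + 64))) + 27)² = ((65*(1/43) + 71/(1/(-3))) + 27)² = ((65/43 + 71/(-⅓)) + 27)² = ((65/43 + 71*(-3)) + 27)² = ((65/43 - 213) + 27)² = (-9094/43 + 27)² = (-7933/43)² = 62932489/1849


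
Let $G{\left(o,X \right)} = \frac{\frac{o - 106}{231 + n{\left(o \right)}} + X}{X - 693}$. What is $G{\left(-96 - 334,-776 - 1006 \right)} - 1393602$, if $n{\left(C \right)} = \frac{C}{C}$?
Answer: $- \frac{20005146361}{14355} \approx -1.3936 \cdot 10^{6}$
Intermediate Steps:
$n{\left(C \right)} = 1$
$G{\left(o,X \right)} = \frac{- \frac{53}{116} + X + \frac{o}{232}}{-693 + X}$ ($G{\left(o,X \right)} = \frac{\frac{o - 106}{231 + 1} + X}{X - 693} = \frac{\frac{-106 + o}{232} + X}{-693 + X} = \frac{\left(-106 + o\right) \frac{1}{232} + X}{-693 + X} = \frac{\left(- \frac{53}{116} + \frac{o}{232}\right) + X}{-693 + X} = \frac{- \frac{53}{116} + X + \frac{o}{232}}{-693 + X}$)
$G{\left(-96 - 334,-776 - 1006 \right)} - 1393602 = \frac{-106 - 430 + 232 \left(-776 - 1006\right)}{232 \left(-693 - 1782\right)} - 1393602 = \frac{-106 - 430 + 232 \left(-1782\right)}{232 \left(-693 - 1782\right)} - 1393602 = \frac{-106 - 430 - 413424}{232 \left(-2475\right)} - 1393602 = \frac{1}{232} \left(- \frac{1}{2475}\right) \left(-413960\right) - 1393602 = \frac{10349}{14355} - 1393602 = - \frac{20005146361}{14355}$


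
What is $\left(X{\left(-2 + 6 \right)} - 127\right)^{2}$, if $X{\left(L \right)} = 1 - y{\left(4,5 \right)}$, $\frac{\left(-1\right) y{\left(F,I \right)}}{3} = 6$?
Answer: $11664$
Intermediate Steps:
$y{\left(F,I \right)} = -18$ ($y{\left(F,I \right)} = \left(-3\right) 6 = -18$)
$X{\left(L \right)} = 19$ ($X{\left(L \right)} = 1 - -18 = 1 + 18 = 19$)
$\left(X{\left(-2 + 6 \right)} - 127\right)^{2} = \left(19 - 127\right)^{2} = \left(-108\right)^{2} = 11664$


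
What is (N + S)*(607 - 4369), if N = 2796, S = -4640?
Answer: 6937128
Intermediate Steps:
(N + S)*(607 - 4369) = (2796 - 4640)*(607 - 4369) = -1844*(-3762) = 6937128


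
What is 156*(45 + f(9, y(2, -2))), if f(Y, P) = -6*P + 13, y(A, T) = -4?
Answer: 12792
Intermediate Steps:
f(Y, P) = 13 - 6*P
156*(45 + f(9, y(2, -2))) = 156*(45 + (13 - 6*(-4))) = 156*(45 + (13 + 24)) = 156*(45 + 37) = 156*82 = 12792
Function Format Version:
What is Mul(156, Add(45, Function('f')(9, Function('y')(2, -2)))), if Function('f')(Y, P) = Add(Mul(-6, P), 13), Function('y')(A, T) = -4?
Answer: 12792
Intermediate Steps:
Function('f')(Y, P) = Add(13, Mul(-6, P))
Mul(156, Add(45, Function('f')(9, Function('y')(2, -2)))) = Mul(156, Add(45, Add(13, Mul(-6, -4)))) = Mul(156, Add(45, Add(13, 24))) = Mul(156, Add(45, 37)) = Mul(156, 82) = 12792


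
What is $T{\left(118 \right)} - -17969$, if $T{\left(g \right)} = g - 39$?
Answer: $18048$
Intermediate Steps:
$T{\left(g \right)} = -39 + g$
$T{\left(118 \right)} - -17969 = \left(-39 + 118\right) - -17969 = 79 + 17969 = 18048$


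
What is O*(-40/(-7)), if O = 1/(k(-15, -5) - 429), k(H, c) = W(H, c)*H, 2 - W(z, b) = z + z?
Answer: -40/6363 ≈ -0.0062863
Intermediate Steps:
W(z, b) = 2 - 2*z (W(z, b) = 2 - (z + z) = 2 - 2*z)
k(H, c) = H*(2 - 2*H) (k(H, c) = (2 - 2*H)*H = H*(2 - 2*H))
O = -1/909 (O = 1/(2*(-15)*(1 - 1*(-15)) - 429) = 1/(2*(-15)*(1 + 15) - 429) = 1/(2*(-15)*16 - 429) = 1/(-480 - 429) = 1/(-909) = -1/909 ≈ -0.0011001)
O*(-40/(-7)) = -(-40)/(909*(-7)) = -(-40)*(-1)/(909*7) = -1/909*40/7 = -40/6363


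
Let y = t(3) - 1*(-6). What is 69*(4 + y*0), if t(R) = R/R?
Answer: 276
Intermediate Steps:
t(R) = 1
y = 7 (y = 1 - 1*(-6) = 1 + 6 = 7)
69*(4 + y*0) = 69*(4 + 7*0) = 69*(4 + 0) = 69*4 = 276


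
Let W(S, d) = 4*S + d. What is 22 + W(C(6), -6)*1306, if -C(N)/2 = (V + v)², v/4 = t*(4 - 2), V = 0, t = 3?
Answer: -6025862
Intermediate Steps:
v = 24 (v = 4*(3*(4 - 2)) = 4*(3*2) = 4*6 = 24)
C(N) = -1152 (C(N) = -2*(0 + 24)² = -2*24² = -2*576 = -1152)
W(S, d) = d + 4*S
22 + W(C(6), -6)*1306 = 22 + (-6 + 4*(-1152))*1306 = 22 + (-6 - 4608)*1306 = 22 - 4614*1306 = 22 - 6025884 = -6025862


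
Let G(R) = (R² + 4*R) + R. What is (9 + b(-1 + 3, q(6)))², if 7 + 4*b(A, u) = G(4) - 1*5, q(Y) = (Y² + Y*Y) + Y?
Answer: 225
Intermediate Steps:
G(R) = R² + 5*R
q(Y) = Y + 2*Y² (q(Y) = (Y² + Y²) + Y = 2*Y² + Y = Y + 2*Y²)
b(A, u) = 6 (b(A, u) = -7/4 + (4*(5 + 4) - 1*5)/4 = -7/4 + (4*9 - 5)/4 = -7/4 + (36 - 5)/4 = -7/4 + (¼)*31 = -7/4 + 31/4 = 6)
(9 + b(-1 + 3, q(6)))² = (9 + 6)² = 15² = 225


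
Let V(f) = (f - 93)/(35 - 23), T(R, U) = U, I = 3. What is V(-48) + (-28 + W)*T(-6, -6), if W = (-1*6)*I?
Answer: 1057/4 ≈ 264.25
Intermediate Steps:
V(f) = -31/4 + f/12 (V(f) = (-93 + f)/12 = (-93 + f)*(1/12) = -31/4 + f/12)
W = -18 (W = -1*6*3 = -6*3 = -18)
V(-48) + (-28 + W)*T(-6, -6) = (-31/4 + (1/12)*(-48)) + (-28 - 18)*(-6) = (-31/4 - 4) - 46*(-6) = -47/4 + 276 = 1057/4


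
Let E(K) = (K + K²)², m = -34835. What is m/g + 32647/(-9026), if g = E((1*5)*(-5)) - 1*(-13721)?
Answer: -12515290197/3373205746 ≈ -3.7102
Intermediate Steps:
g = 373721 (g = ((1*5)*(-5))²*(1 + (1*5)*(-5))² - 1*(-13721) = (5*(-5))²*(1 + 5*(-5))² + 13721 = (-25)²*(1 - 25)² + 13721 = 625*(-24)² + 13721 = 625*576 + 13721 = 360000 + 13721 = 373721)
m/g + 32647/(-9026) = -34835/373721 + 32647/(-9026) = -34835*1/373721 + 32647*(-1/9026) = -34835/373721 - 32647/9026 = -12515290197/3373205746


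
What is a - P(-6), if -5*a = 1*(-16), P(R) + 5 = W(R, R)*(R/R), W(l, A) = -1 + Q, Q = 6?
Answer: 16/5 ≈ 3.2000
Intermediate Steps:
W(l, A) = 5 (W(l, A) = -1 + 6 = 5)
P(R) = 0 (P(R) = -5 + 5*(R/R) = -5 + 5*1 = -5 + 5 = 0)
a = 16/5 (a = -(-16)/5 = -⅕*(-16) = 16/5 ≈ 3.2000)
a - P(-6) = 16/5 - 1*0 = 16/5 + 0 = 16/5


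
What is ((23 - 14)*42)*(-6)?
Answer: -2268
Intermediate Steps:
((23 - 14)*42)*(-6) = (9*42)*(-6) = 378*(-6) = -2268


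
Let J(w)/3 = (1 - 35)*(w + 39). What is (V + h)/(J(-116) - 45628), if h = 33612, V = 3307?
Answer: -36919/37774 ≈ -0.97737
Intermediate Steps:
J(w) = -3978 - 102*w (J(w) = 3*((1 - 35)*(w + 39)) = 3*(-34*(39 + w)) = 3*(-1326 - 34*w) = -3978 - 102*w)
(V + h)/(J(-116) - 45628) = (3307 + 33612)/((-3978 - 102*(-116)) - 45628) = 36919/((-3978 + 11832) - 45628) = 36919/(7854 - 45628) = 36919/(-37774) = 36919*(-1/37774) = -36919/37774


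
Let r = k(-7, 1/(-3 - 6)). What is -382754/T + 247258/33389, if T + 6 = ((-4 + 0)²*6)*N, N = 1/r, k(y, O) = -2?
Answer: 6396562619/901503 ≈ 7095.4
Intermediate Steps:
r = -2
N = -½ (N = 1/(-2) = -½ ≈ -0.50000)
T = -54 (T = -6 + ((-4 + 0)²*6)*(-½) = -6 + ((-4)²*6)*(-½) = -6 + (16*6)*(-½) = -6 + 96*(-½) = -6 - 48 = -54)
-382754/T + 247258/33389 = -382754/(-54) + 247258/33389 = -382754*(-1/54) + 247258*(1/33389) = 191377/27 + 247258/33389 = 6396562619/901503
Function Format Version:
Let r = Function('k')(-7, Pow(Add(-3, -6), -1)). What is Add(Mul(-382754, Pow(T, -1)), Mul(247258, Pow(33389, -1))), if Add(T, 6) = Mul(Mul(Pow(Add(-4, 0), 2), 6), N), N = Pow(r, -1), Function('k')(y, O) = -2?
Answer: Rational(6396562619, 901503) ≈ 7095.4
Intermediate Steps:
r = -2
N = Rational(-1, 2) (N = Pow(-2, -1) = Rational(-1, 2) ≈ -0.50000)
T = -54 (T = Add(-6, Mul(Mul(Pow(Add(-4, 0), 2), 6), Rational(-1, 2))) = Add(-6, Mul(Mul(Pow(-4, 2), 6), Rational(-1, 2))) = Add(-6, Mul(Mul(16, 6), Rational(-1, 2))) = Add(-6, Mul(96, Rational(-1, 2))) = Add(-6, -48) = -54)
Add(Mul(-382754, Pow(T, -1)), Mul(247258, Pow(33389, -1))) = Add(Mul(-382754, Pow(-54, -1)), Mul(247258, Pow(33389, -1))) = Add(Mul(-382754, Rational(-1, 54)), Mul(247258, Rational(1, 33389))) = Add(Rational(191377, 27), Rational(247258, 33389)) = Rational(6396562619, 901503)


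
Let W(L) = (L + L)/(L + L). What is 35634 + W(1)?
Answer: 35635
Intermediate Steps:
W(L) = 1 (W(L) = (2*L)/((2*L)) = (2*L)*(1/(2*L)) = 1)
35634 + W(1) = 35634 + 1 = 35635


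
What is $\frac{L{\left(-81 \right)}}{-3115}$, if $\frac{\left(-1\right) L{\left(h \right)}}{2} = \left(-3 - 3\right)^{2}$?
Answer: $\frac{72}{3115} \approx 0.023114$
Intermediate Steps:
$L{\left(h \right)} = -72$ ($L{\left(h \right)} = - 2 \left(-3 - 3\right)^{2} = - 2 \left(-6\right)^{2} = \left(-2\right) 36 = -72$)
$\frac{L{\left(-81 \right)}}{-3115} = - \frac{72}{-3115} = \left(-72\right) \left(- \frac{1}{3115}\right) = \frac{72}{3115}$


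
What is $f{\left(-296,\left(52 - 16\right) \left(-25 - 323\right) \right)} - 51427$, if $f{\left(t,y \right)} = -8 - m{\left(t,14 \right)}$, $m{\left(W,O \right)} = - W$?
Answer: $-51731$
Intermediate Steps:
$f{\left(t,y \right)} = -8 + t$ ($f{\left(t,y \right)} = -8 - - t = -8 + t$)
$f{\left(-296,\left(52 - 16\right) \left(-25 - 323\right) \right)} - 51427 = \left(-8 - 296\right) - 51427 = -304 - 51427 = -51731$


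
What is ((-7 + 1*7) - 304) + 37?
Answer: -267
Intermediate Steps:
((-7 + 1*7) - 304) + 37 = ((-7 + 7) - 304) + 37 = (0 - 304) + 37 = -304 + 37 = -267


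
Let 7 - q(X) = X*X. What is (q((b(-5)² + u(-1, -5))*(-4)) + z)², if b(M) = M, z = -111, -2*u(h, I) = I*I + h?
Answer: 7884864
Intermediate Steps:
u(h, I) = -h/2 - I²/2 (u(h, I) = -(I*I + h)/2 = -(I² + h)/2 = -(h + I²)/2 = -h/2 - I²/2)
q(X) = 7 - X² (q(X) = 7 - X*X = 7 - X²)
(q((b(-5)² + u(-1, -5))*(-4)) + z)² = ((7 - (((-5)² + (-½*(-1) - ½*(-5)²))*(-4))²) - 111)² = ((7 - ((25 + (½ - ½*25))*(-4))²) - 111)² = ((7 - ((25 + (½ - 25/2))*(-4))²) - 111)² = ((7 - ((25 - 12)*(-4))²) - 111)² = ((7 - (13*(-4))²) - 111)² = ((7 - 1*(-52)²) - 111)² = ((7 - 1*2704) - 111)² = ((7 - 2704) - 111)² = (-2697 - 111)² = (-2808)² = 7884864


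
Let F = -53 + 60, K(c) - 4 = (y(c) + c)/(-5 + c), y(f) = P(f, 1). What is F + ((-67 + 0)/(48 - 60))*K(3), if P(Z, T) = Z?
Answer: 151/12 ≈ 12.583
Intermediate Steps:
y(f) = f
K(c) = 4 + 2*c/(-5 + c) (K(c) = 4 + (c + c)/(-5 + c) = 4 + (2*c)/(-5 + c) = 4 + 2*c/(-5 + c))
F = 7
F + ((-67 + 0)/(48 - 60))*K(3) = 7 + ((-67 + 0)/(48 - 60))*(2*(-10 + 3*3)/(-5 + 3)) = 7 + (-67/(-12))*(2*(-10 + 9)/(-2)) = 7 + (-67*(-1/12))*(2*(-1/2)*(-1)) = 7 + (67/12)*1 = 7 + 67/12 = 151/12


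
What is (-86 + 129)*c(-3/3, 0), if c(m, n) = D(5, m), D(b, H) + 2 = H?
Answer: -129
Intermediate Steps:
D(b, H) = -2 + H
c(m, n) = -2 + m
(-86 + 129)*c(-3/3, 0) = (-86 + 129)*(-2 - 3/3) = 43*(-2 - 3*1/3) = 43*(-2 - 1) = 43*(-3) = -129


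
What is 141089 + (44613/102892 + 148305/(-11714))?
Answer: 85018287024827/602638444 ≈ 1.4108e+5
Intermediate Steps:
141089 + (44613/102892 + 148305/(-11714)) = 141089 + (44613*(1/102892) + 148305*(-1/11714)) = 141089 + (44613/102892 - 148305/11714) = 141089 - 7368400689/602638444 = 85018287024827/602638444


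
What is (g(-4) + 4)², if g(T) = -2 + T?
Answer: 4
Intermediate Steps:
(g(-4) + 4)² = ((-2 - 4) + 4)² = (-6 + 4)² = (-2)² = 4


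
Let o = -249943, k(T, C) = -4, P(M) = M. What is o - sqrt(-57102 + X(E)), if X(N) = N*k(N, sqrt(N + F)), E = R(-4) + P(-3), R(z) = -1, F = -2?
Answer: -249943 - I*sqrt(57086) ≈ -2.4994e+5 - 238.93*I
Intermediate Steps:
E = -4 (E = -1 - 3 = -4)
X(N) = -4*N (X(N) = N*(-4) = -4*N)
o - sqrt(-57102 + X(E)) = -249943 - sqrt(-57102 - 4*(-4)) = -249943 - sqrt(-57102 + 16) = -249943 - sqrt(-57086) = -249943 - I*sqrt(57086)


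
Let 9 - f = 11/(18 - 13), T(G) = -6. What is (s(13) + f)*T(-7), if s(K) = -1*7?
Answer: 6/5 ≈ 1.2000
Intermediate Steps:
s(K) = -7
f = 34/5 (f = 9 - 11/(18 - 13) = 9 - 11/5 = 34/5 ≈ 6.8000)
(s(13) + f)*T(-7) = (-7 + 34/5)*(-6) = -⅕*(-6) = 6/5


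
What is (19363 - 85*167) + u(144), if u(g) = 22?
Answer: 5190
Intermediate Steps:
(19363 - 85*167) + u(144) = (19363 - 85*167) + 22 = (19363 - 14195) + 22 = 5168 + 22 = 5190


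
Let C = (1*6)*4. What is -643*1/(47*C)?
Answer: -643/1128 ≈ -0.57004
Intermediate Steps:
C = 24 (C = 6*4 = 24)
-643*1/(47*C) = -643/(47*24) = -643/1128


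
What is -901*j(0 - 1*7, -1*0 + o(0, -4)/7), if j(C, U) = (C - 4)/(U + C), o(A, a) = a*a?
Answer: -6307/3 ≈ -2102.3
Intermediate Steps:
o(A, a) = a**2
j(C, U) = (-4 + C)/(C + U)
-901*j(0 - 1*7, -1*0 + o(0, -4)/7) = -901*(-4 + (0 - 1*7))/((0 - 1*7) + (-1*0 + (-4)**2/7)) = -901*(-4 + (0 - 7))/((0 - 7) + (0 + 16*(1/7))) = -901*(-4 - 7)/(-7 + (0 + 16/7)) = -901*(-11)/(-7 + 16/7) = -901*(-11)/(-33/7) = -(-6307)*(-11)/33 = -901*7/3 = -6307/3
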